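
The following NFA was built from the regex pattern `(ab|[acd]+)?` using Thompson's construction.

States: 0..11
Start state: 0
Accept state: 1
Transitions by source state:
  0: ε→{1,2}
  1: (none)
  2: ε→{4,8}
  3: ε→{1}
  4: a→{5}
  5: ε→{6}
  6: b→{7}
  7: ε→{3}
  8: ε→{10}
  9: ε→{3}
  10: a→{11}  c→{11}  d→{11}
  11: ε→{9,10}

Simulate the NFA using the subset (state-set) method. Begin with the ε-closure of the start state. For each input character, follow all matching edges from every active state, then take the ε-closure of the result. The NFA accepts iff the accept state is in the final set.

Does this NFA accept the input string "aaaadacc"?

start: ε-closure({0}) = {0,1,2,4,8,10}
'a' @ 1: {1,3,5,6,9,10,11}  [accepting]
'a' @ 2: {1,3,9,10,11}  [accepting]
'a' @ 3: {1,3,9,10,11}  [accepting]
'a' @ 4: {1,3,9,10,11}  [accepting]
'd' @ 5: {1,3,9,10,11}  [accepting]
'a' @ 6: {1,3,9,10,11}  [accepting]
'c' @ 7: {1,3,9,10,11}  [accepting]
'c' @ 8: {1,3,9,10,11}  [accepting]
end set {1,3,9,10,11} — state 1 in

Answer: ACCEPT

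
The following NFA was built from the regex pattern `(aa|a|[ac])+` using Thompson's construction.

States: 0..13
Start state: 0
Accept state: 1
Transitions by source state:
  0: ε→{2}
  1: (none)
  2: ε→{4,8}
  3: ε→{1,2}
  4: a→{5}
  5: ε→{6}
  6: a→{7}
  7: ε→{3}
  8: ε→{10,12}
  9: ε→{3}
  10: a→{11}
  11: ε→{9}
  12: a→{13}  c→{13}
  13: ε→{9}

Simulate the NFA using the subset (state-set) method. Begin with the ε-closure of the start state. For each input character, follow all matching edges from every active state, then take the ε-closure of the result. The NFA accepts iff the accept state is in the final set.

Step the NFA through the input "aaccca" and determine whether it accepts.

start: ε-closure({0}) = {0,2,4,8,10,12}
'a' @ 1: {1,2,3,4,5,6,8,9,10,11,12,13}  ✓accept
'a' @ 2: {1,2,3,4,5,6,7,8,9,10,11,12,13}  ✓accept
'c' @ 3: {1,2,3,4,8,9,10,12,13}  ✓accept
'c' @ 4: {1,2,3,4,8,9,10,12,13}  ✓accept
'c' @ 5: {1,2,3,4,8,9,10,12,13}  ✓accept
'a' @ 6: {1,2,3,4,5,6,8,9,10,11,12,13}  ✓accept
final: {1,2,3,4,5,6,8,9,10,11,12,13}; accept 1 in set

Answer: ACCEPT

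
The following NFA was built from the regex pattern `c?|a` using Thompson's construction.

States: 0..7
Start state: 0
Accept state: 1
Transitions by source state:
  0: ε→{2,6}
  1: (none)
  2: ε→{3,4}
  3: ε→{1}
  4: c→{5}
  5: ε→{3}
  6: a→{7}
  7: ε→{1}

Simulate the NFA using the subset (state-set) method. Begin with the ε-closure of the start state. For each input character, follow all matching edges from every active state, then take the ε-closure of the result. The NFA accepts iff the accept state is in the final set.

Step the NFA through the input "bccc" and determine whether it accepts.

Answer: REJECT

Derivation:
S₀ = ε-closure({0}) = {0,1,2,3,4,6}
'b' @ 1: {}  — no active states
rest 'ccc' ignored (set empty)
end set {} — state 1 not in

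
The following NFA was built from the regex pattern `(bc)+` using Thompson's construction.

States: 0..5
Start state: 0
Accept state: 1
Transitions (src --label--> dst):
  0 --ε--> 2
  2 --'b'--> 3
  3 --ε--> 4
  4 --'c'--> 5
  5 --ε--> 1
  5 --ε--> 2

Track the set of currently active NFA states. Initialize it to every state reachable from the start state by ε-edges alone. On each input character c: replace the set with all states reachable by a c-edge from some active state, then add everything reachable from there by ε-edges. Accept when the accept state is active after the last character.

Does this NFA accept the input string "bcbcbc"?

S₀ = ε-closure({0}) = {0,2}
'b' @ 1: {3,4}
'c' @ 2: {1,2,5}  [accepting]
'b' @ 3: {3,4}
'c' @ 4: {1,2,5}  [accepting]
'b' @ 5: {3,4}
'c' @ 6: {1,2,5}  [accepting]
after full input: {1,2,5}  (accept=1 in)

Answer: ACCEPT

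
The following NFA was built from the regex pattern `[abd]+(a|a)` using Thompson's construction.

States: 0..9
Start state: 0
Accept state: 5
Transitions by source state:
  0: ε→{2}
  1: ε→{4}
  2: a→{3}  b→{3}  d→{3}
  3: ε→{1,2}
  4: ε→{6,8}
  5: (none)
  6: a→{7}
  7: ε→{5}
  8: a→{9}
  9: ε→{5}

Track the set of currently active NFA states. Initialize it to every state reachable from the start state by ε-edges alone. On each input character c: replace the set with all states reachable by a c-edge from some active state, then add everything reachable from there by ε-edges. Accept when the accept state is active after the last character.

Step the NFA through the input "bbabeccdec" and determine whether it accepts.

start: ε-closure({0}) = {0,2}
'b' @ 1: {1,2,3,4,6,8}
'b' @ 2: {1,2,3,4,6,8}
'a' @ 3: {1,2,3,4,5,6,7,8,9}  ✓accept
'b' @ 4: {1,2,3,4,6,8}
'e' @ 5: {}  — no active states
rest 'ccdec' ignored (set empty)
final: {}; accept 5 not in set

Answer: REJECT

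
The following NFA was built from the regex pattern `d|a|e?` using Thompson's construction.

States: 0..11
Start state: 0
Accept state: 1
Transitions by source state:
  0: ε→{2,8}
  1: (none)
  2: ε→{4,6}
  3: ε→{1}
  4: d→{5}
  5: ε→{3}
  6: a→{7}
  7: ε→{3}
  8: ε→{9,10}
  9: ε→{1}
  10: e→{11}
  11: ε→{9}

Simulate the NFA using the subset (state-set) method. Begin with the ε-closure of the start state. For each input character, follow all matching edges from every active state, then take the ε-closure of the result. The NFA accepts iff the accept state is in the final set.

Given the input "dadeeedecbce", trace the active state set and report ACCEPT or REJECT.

initial (ε-close {0}): {0,1,2,4,6,8,9,10}
'd' @ 1: {1,3,5}  [accepting]
'a' @ 2: {}  — state set empty
rest 'deeedecbce' ignored (set empty)
after full input: {}  (accept=1 not in)

Answer: REJECT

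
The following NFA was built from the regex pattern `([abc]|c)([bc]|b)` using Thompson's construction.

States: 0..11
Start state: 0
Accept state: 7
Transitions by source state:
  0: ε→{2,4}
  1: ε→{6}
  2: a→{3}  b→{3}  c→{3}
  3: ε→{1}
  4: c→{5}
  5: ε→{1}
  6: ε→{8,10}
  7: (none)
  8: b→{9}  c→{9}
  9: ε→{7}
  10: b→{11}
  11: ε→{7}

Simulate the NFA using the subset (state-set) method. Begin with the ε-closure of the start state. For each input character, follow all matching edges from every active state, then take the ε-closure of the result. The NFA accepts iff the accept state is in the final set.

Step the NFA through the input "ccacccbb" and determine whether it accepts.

Answer: REJECT

Derivation:
S₀ = ε-closure({0}) = {0,2,4}
'c' @ 1: {1,3,5,6,8,10}
'c' @ 2: {7,9}  (accept∈set)
'a' @ 3: {}  — dead — no transitions
rest 'cccbb' ignored (set empty)
after full input: {}  (accept=7 not in)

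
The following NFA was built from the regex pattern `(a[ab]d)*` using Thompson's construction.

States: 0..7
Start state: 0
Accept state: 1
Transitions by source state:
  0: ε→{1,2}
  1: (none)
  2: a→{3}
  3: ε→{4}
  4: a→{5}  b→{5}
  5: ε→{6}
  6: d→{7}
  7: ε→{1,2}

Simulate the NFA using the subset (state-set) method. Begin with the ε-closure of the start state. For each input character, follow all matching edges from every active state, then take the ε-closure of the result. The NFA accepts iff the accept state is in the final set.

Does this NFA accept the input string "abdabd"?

Answer: ACCEPT

Steps:
start: ε-closure({0}) = {0,1,2}
'a' @ 1: {3,4}
'b' @ 2: {5,6}
'd' @ 3: {1,2,7}  ✓accept
'a' @ 4: {3,4}
'b' @ 5: {5,6}
'd' @ 6: {1,2,7}  ✓accept
after full input: {1,2,7}  (accept=1 in)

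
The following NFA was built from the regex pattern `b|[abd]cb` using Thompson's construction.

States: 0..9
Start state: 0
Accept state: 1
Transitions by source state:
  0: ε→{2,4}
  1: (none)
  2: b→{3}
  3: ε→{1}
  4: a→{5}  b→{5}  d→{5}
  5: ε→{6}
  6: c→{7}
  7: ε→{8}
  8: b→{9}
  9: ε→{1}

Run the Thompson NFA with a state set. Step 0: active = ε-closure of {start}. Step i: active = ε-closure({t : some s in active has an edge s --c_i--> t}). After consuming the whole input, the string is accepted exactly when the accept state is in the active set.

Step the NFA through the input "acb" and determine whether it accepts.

Answer: ACCEPT

Trace:
S₀ = ε-closure({0}) = {0,2,4}
'a' @ 1: {5,6}
'c' @ 2: {7,8}
'b' @ 3: {1,9}  [accepting]
final: {1,9}; accept 1 in set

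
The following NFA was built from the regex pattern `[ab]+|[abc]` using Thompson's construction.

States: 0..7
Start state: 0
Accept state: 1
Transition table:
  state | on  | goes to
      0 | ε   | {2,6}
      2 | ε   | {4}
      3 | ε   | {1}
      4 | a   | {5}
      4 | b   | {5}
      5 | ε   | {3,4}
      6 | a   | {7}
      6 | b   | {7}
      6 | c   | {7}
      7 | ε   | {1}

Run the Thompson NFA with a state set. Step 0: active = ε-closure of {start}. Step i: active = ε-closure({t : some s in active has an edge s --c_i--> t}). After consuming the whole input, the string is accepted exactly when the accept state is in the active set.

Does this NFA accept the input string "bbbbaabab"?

Answer: ACCEPT

Trace:
S₀ = ε-closure({0}) = {0,2,4,6}
'b' @ 1: {1,3,4,5,7}  [accepting]
'b' @ 2: {1,3,4,5}  [accepting]
'b' @ 3: {1,3,4,5}  [accepting]
'b' @ 4: {1,3,4,5}  [accepting]
'a' @ 5: {1,3,4,5}  [accepting]
'a' @ 6: {1,3,4,5}  [accepting]
'b' @ 7: {1,3,4,5}  [accepting]
'a' @ 8: {1,3,4,5}  [accepting]
'b' @ 9: {1,3,4,5}  [accepting]
after full input: {1,3,4,5}  (accept=1 in)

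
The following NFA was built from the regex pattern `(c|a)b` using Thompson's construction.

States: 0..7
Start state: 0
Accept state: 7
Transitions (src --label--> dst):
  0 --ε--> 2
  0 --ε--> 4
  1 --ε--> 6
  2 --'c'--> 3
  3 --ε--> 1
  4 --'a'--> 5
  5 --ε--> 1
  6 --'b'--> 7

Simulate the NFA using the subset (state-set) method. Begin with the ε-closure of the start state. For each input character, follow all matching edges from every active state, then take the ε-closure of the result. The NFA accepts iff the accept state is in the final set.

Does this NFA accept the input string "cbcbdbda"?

S₀ = ε-closure({0}) = {0,2,4}
'c' @ 1: {1,3,6}
'b' @ 2: {7}  ✓accept
'c' @ 3: {}  — dead — no transitions
rest 'bdbda' ignored (set empty)
end set {} — state 7 not in

Answer: REJECT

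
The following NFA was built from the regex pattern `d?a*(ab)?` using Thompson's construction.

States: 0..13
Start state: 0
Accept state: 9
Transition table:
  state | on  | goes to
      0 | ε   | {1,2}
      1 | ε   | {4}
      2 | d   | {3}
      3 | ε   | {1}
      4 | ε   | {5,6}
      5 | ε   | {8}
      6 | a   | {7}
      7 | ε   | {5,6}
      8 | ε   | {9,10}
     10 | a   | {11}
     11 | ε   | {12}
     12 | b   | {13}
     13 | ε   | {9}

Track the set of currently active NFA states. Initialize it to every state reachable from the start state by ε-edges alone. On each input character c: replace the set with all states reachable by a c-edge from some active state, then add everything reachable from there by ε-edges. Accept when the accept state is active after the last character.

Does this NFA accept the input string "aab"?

Answer: ACCEPT

Derivation:
S₀ = ε-closure({0}) = {0,1,2,4,5,6,8,9,10}
'a' @ 1: {5,6,7,8,9,10,11,12}  [accepting]
'a' @ 2: {5,6,7,8,9,10,11,12}  [accepting]
'b' @ 3: {9,13}  [accepting]
final: {9,13}; accept 9 in set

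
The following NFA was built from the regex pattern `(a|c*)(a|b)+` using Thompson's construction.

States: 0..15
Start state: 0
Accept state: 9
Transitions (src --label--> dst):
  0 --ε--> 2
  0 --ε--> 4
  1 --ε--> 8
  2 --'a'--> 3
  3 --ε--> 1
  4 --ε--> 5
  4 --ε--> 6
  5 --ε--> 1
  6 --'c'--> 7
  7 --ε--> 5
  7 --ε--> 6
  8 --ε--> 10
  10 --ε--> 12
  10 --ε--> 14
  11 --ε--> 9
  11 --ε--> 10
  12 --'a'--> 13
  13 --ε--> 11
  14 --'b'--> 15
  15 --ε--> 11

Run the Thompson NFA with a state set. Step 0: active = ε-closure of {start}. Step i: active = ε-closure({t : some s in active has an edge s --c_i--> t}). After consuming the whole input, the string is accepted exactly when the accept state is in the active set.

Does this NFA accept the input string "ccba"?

initial (ε-close {0}): {0,1,2,4,5,6,8,10,12,14}
'c' @ 1: {1,5,6,7,8,10,12,14}
'c' @ 2: {1,5,6,7,8,10,12,14}
'b' @ 3: {9,10,11,12,14,15}  [accepting]
'a' @ 4: {9,10,11,12,13,14}  [accepting]
end set {9,10,11,12,13,14} — state 9 in

Answer: ACCEPT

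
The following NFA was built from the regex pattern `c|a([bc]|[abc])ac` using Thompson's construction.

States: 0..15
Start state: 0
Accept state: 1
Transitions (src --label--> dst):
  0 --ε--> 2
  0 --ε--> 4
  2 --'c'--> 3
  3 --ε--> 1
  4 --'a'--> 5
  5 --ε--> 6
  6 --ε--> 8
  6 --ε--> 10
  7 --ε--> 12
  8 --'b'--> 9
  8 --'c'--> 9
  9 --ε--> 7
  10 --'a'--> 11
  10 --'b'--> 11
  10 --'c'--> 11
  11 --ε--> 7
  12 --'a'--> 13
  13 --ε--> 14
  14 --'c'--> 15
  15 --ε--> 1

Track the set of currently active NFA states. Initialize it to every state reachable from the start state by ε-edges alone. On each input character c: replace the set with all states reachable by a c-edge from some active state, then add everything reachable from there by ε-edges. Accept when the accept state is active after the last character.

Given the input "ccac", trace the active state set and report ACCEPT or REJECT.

S₀ = ε-closure({0}) = {0,2,4}
'c' @ 1: {1,3}  [accepting]
'c' @ 2: {}  — no active states
rest 'ac' ignored (set empty)
after full input: {}  (accept=1 not in)

Answer: REJECT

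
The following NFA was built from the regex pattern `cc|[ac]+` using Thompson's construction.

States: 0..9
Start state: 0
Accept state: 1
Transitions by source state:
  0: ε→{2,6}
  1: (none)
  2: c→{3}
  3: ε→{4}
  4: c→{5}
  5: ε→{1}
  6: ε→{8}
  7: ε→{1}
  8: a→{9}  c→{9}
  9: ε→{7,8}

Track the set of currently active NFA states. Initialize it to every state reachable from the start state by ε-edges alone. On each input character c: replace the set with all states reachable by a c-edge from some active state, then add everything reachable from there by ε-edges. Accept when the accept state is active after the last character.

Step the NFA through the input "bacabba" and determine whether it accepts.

Answer: REJECT

Steps:
start: ε-closure({0}) = {0,2,6,8}
'b' @ 1: {}  — state set empty
rest 'acabba' ignored (set empty)
final: {}; accept 1 not in set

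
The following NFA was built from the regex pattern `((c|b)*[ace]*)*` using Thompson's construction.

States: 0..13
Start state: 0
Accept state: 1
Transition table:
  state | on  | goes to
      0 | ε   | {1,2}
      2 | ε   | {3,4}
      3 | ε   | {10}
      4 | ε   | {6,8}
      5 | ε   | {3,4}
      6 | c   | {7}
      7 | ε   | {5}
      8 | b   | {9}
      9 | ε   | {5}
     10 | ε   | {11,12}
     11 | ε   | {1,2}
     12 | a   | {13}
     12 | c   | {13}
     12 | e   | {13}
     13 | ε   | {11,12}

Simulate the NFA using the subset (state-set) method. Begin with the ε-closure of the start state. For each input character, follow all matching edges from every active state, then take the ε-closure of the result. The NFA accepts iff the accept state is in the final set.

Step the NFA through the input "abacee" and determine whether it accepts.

S₀ = ε-closure({0}) = {0,1,2,3,4,6,8,10,11,12}
'a' @ 1: {1,2,3,4,6,8,10,11,12,13}  [accepting]
'b' @ 2: {1,2,3,4,5,6,8,9,10,11,12}  [accepting]
'a' @ 3: {1,2,3,4,6,8,10,11,12,13}  [accepting]
'c' @ 4: {1,2,3,4,5,6,7,8,10,11,12,13}  [accepting]
'e' @ 5: {1,2,3,4,6,8,10,11,12,13}  [accepting]
'e' @ 6: {1,2,3,4,6,8,10,11,12,13}  [accepting]
final: {1,2,3,4,6,8,10,11,12,13}; accept 1 in set

Answer: ACCEPT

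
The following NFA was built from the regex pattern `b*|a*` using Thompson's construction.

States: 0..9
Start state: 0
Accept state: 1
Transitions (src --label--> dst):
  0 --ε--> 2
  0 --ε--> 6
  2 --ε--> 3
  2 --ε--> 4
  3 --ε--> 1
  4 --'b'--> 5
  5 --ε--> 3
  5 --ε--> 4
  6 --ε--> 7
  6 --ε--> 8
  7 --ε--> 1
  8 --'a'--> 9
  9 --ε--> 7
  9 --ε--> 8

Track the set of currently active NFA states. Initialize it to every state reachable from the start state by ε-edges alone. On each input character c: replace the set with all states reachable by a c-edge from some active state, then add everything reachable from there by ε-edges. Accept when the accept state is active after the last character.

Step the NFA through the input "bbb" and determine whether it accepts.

S₀ = ε-closure({0}) = {0,1,2,3,4,6,7,8}
'b' @ 1: {1,3,4,5}  (accept∈set)
'b' @ 2: {1,3,4,5}  (accept∈set)
'b' @ 3: {1,3,4,5}  (accept∈set)
final: {1,3,4,5}; accept 1 in set

Answer: ACCEPT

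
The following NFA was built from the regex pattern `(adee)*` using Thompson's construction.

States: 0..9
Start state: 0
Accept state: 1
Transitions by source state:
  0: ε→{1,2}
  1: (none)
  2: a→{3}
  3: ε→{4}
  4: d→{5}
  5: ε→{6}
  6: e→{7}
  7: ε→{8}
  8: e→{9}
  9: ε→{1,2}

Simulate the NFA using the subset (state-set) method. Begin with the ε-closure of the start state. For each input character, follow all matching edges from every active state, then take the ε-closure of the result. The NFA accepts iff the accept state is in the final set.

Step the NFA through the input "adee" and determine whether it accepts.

Answer: ACCEPT

Steps:
S₀ = ε-closure({0}) = {0,1,2}
'a' @ 1: {3,4}
'd' @ 2: {5,6}
'e' @ 3: {7,8}
'e' @ 4: {1,2,9}  ✓accept
after full input: {1,2,9}  (accept=1 in)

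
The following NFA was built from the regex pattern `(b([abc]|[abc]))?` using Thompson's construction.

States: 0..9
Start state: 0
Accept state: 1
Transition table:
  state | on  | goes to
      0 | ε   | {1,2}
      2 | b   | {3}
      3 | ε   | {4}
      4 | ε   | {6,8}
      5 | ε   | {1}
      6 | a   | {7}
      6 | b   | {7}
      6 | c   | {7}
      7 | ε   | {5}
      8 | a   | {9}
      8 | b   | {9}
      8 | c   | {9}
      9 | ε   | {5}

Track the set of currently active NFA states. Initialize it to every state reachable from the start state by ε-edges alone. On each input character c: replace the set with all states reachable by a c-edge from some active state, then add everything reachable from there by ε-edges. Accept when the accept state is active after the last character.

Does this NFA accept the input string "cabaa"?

Answer: REJECT

Steps:
start: ε-closure({0}) = {0,1,2}
'c' @ 1: {}  — no active states
rest 'abaa' ignored (set empty)
final: {}; accept 1 not in set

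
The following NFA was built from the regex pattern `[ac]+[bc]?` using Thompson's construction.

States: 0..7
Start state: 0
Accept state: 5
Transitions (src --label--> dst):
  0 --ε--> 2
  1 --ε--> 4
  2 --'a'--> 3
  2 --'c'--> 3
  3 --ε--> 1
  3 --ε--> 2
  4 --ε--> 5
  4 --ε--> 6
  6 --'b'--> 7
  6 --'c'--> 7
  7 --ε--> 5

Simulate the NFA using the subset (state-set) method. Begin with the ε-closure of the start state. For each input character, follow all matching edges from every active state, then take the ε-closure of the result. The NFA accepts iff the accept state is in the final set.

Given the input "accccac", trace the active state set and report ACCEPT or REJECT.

start: ε-closure({0}) = {0,2}
'a' @ 1: {1,2,3,4,5,6}  ✓accept
'c' @ 2: {1,2,3,4,5,6,7}  ✓accept
'c' @ 3: {1,2,3,4,5,6,7}  ✓accept
'c' @ 4: {1,2,3,4,5,6,7}  ✓accept
'c' @ 5: {1,2,3,4,5,6,7}  ✓accept
'a' @ 6: {1,2,3,4,5,6}  ✓accept
'c' @ 7: {1,2,3,4,5,6,7}  ✓accept
after full input: {1,2,3,4,5,6,7}  (accept=5 in)

Answer: ACCEPT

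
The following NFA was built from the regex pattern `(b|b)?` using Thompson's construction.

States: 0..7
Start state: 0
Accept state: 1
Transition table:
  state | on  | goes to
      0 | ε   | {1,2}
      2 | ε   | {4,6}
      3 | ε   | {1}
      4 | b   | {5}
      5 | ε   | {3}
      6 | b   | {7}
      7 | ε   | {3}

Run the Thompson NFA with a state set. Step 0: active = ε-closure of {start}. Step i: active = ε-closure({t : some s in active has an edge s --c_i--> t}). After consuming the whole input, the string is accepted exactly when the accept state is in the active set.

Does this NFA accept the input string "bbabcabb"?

Answer: REJECT

Trace:
S₀ = ε-closure({0}) = {0,1,2,4,6}
'b' @ 1: {1,3,5,7}  (accept∈set)
'b' @ 2: {}  — no active states
rest 'abcabb' ignored (set empty)
end set {} — state 1 not in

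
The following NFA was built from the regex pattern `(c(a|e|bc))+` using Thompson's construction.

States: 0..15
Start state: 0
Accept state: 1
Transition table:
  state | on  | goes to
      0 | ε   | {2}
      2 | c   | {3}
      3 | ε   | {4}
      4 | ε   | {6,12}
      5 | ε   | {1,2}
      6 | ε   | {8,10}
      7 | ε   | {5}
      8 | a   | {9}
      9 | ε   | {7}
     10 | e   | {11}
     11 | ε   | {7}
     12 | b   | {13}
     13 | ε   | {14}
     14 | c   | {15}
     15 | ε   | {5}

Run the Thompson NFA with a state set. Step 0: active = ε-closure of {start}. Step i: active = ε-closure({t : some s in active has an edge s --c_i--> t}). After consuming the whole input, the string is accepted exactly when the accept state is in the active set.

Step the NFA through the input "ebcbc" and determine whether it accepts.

Answer: REJECT

Trace:
start: ε-closure({0}) = {0,2}
'e' @ 1: {}  — state set empty
rest 'bcbc' ignored (set empty)
final: {}; accept 1 not in set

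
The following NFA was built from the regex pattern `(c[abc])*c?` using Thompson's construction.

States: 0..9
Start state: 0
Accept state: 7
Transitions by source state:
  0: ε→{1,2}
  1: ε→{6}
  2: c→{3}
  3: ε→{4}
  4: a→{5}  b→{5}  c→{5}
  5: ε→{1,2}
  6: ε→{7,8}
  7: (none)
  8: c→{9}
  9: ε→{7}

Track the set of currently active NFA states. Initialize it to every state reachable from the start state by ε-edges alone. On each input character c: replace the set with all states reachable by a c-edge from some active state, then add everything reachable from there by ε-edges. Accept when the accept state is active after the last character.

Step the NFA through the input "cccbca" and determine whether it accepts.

Answer: ACCEPT

Derivation:
initial (ε-close {0}): {0,1,2,6,7,8}
'c' @ 1: {3,4,7,9}  (accept∈set)
'c' @ 2: {1,2,5,6,7,8}  (accept∈set)
'c' @ 3: {3,4,7,9}  (accept∈set)
'b' @ 4: {1,2,5,6,7,8}  (accept∈set)
'c' @ 5: {3,4,7,9}  (accept∈set)
'a' @ 6: {1,2,5,6,7,8}  (accept∈set)
final: {1,2,5,6,7,8}; accept 7 in set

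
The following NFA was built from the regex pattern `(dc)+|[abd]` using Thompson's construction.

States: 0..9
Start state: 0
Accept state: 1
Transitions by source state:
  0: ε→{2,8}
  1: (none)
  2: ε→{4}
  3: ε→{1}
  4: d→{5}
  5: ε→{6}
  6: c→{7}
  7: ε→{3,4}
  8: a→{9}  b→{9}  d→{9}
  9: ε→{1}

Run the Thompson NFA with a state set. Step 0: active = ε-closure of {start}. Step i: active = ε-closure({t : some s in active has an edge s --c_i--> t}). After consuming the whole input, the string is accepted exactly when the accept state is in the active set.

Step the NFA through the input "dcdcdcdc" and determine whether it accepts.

S₀ = ε-closure({0}) = {0,2,4,8}
'd' @ 1: {1,5,6,9}  (accept∈set)
'c' @ 2: {1,3,4,7}  (accept∈set)
'd' @ 3: {5,6}
'c' @ 4: {1,3,4,7}  (accept∈set)
'd' @ 5: {5,6}
'c' @ 6: {1,3,4,7}  (accept∈set)
'd' @ 7: {5,6}
'c' @ 8: {1,3,4,7}  (accept∈set)
end set {1,3,4,7} — state 1 in

Answer: ACCEPT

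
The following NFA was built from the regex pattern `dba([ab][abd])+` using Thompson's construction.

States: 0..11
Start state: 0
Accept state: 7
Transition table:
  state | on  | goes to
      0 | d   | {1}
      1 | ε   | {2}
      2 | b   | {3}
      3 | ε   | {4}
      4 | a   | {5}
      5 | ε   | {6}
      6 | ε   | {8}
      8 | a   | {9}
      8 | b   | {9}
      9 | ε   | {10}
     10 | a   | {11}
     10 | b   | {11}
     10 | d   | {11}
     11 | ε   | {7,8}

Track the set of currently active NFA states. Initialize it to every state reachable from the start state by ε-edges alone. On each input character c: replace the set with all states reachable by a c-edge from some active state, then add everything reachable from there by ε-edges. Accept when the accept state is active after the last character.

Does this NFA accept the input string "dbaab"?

Answer: ACCEPT

Trace:
initial (ε-close {0}): {0}
'd' @ 1: {1,2}
'b' @ 2: {3,4}
'a' @ 3: {5,6,8}
'a' @ 4: {9,10}
'b' @ 5: {7,8,11}  (accept∈set)
end set {7,8,11} — state 7 in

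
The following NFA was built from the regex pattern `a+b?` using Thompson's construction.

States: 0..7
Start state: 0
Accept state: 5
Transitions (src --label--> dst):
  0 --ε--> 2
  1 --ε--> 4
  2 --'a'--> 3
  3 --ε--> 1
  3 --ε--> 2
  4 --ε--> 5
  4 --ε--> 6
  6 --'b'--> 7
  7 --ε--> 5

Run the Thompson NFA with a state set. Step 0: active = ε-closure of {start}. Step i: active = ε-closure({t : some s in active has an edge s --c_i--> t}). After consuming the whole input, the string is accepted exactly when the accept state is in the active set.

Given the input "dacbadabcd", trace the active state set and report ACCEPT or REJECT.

start: ε-closure({0}) = {0,2}
'd' @ 1: {}  — state set empty
rest 'acbadabcd' ignored (set empty)
after full input: {}  (accept=5 not in)

Answer: REJECT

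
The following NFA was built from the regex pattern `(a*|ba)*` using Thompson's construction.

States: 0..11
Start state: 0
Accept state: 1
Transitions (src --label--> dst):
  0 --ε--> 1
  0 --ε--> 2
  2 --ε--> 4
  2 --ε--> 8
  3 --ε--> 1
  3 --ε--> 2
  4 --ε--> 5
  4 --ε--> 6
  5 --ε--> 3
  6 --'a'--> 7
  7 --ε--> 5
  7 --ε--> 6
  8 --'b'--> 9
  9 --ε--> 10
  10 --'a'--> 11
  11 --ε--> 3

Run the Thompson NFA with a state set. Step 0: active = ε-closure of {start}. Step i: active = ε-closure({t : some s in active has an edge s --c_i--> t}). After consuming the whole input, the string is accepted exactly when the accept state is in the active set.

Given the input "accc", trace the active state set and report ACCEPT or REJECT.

start: ε-closure({0}) = {0,1,2,3,4,5,6,8}
'a' @ 1: {1,2,3,4,5,6,7,8}  ✓accept
'c' @ 2: {}  — no active states
rest 'cc' ignored (set empty)
after full input: {}  (accept=1 not in)

Answer: REJECT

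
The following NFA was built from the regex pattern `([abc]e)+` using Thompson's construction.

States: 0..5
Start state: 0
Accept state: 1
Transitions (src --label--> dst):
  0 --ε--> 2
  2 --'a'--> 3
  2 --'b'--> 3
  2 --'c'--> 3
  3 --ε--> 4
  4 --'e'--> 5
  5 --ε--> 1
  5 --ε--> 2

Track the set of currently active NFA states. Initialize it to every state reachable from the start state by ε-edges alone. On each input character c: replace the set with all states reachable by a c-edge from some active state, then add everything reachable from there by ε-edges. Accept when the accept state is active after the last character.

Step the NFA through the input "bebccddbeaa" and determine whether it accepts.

initial (ε-close {0}): {0,2}
'b' @ 1: {3,4}
'e' @ 2: {1,2,5}  ✓accept
'b' @ 3: {3,4}
'c' @ 4: {}  — dead — no transitions
rest 'cddbeaa' ignored (set empty)
after full input: {}  (accept=1 not in)

Answer: REJECT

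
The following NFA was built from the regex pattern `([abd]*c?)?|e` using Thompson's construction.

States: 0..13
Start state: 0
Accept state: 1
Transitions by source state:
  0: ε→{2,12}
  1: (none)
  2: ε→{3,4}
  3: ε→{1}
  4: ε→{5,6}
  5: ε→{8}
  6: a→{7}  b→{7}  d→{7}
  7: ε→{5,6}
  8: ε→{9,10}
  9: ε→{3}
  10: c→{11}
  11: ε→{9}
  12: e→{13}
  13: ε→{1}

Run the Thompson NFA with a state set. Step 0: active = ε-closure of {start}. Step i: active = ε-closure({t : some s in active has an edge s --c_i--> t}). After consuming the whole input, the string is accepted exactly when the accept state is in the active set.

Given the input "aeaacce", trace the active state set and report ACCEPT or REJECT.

S₀ = ε-closure({0}) = {0,1,2,3,4,5,6,8,9,10,12}
'a' @ 1: {1,3,5,6,7,8,9,10}  ✓accept
'e' @ 2: {}  — no active states
rest 'aacce' ignored (set empty)
after full input: {}  (accept=1 not in)

Answer: REJECT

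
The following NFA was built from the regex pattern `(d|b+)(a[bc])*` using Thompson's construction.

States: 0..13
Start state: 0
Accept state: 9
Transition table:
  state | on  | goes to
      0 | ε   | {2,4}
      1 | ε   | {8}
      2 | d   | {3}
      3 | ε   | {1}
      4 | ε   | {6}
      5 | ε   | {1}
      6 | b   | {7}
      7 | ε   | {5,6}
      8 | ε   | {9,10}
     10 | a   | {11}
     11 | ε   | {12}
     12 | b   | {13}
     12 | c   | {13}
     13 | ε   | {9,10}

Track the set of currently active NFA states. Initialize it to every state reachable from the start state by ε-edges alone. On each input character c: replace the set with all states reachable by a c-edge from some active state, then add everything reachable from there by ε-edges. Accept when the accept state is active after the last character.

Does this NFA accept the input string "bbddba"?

Answer: REJECT

Trace:
S₀ = ε-closure({0}) = {0,2,4,6}
'b' @ 1: {1,5,6,7,8,9,10}  (accept∈set)
'b' @ 2: {1,5,6,7,8,9,10}  (accept∈set)
'd' @ 3: {}  — dead — no transitions
rest 'dba' ignored (set empty)
end set {} — state 9 not in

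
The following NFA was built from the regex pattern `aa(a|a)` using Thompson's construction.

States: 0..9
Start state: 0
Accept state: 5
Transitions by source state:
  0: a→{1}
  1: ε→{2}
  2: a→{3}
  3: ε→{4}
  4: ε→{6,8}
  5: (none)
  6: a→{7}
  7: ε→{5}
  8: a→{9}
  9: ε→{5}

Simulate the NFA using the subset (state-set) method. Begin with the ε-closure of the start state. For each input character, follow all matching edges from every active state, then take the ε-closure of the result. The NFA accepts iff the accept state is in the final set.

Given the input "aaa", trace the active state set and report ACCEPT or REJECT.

start: ε-closure({0}) = {0}
'a' @ 1: {1,2}
'a' @ 2: {3,4,6,8}
'a' @ 3: {5,7,9}  (accept∈set)
after full input: {5,7,9}  (accept=5 in)

Answer: ACCEPT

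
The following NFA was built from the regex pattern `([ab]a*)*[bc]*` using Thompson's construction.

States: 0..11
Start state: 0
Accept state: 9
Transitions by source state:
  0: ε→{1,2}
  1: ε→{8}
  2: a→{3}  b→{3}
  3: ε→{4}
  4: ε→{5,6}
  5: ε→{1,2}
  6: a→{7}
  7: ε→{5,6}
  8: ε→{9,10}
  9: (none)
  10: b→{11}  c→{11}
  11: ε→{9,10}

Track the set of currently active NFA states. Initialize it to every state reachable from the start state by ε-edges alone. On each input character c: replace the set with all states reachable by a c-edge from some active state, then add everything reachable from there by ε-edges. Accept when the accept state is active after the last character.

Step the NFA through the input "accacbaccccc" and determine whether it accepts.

start: ε-closure({0}) = {0,1,2,8,9,10}
'a' @ 1: {1,2,3,4,5,6,8,9,10}  (accept∈set)
'c' @ 2: {9,10,11}  (accept∈set)
'c' @ 3: {9,10,11}  (accept∈set)
'a' @ 4: {}  — state set empty
rest 'cbaccccc' ignored (set empty)
final: {}; accept 9 not in set

Answer: REJECT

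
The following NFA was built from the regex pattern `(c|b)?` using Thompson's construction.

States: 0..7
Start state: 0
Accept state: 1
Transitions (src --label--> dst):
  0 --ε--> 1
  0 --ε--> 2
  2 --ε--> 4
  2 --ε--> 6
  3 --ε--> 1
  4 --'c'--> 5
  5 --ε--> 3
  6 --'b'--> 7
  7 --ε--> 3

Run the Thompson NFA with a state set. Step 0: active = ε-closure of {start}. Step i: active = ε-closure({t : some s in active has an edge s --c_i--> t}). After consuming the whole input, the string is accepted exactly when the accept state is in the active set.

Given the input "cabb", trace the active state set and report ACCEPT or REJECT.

Answer: REJECT

Derivation:
initial (ε-close {0}): {0,1,2,4,6}
'c' @ 1: {1,3,5}  [accepting]
'a' @ 2: {}  — dead — no transitions
rest 'bb' ignored (set empty)
end set {} — state 1 not in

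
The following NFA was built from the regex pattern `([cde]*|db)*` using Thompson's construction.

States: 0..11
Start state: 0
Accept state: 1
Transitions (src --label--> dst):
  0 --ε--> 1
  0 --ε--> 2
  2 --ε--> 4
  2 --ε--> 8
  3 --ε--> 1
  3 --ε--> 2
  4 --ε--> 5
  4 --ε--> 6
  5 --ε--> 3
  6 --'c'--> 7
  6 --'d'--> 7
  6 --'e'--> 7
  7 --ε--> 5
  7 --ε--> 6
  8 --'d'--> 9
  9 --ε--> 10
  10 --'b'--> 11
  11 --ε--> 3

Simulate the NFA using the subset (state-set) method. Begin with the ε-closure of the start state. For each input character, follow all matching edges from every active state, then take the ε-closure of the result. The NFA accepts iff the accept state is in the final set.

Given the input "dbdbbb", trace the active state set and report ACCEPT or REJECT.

start: ε-closure({0}) = {0,1,2,3,4,5,6,8}
'd' @ 1: {1,2,3,4,5,6,7,8,9,10}  ✓accept
'b' @ 2: {1,2,3,4,5,6,8,11}  ✓accept
'd' @ 3: {1,2,3,4,5,6,7,8,9,10}  ✓accept
'b' @ 4: {1,2,3,4,5,6,8,11}  ✓accept
'b' @ 5: {}  — state set empty
rest 'b' ignored (set empty)
end set {} — state 1 not in

Answer: REJECT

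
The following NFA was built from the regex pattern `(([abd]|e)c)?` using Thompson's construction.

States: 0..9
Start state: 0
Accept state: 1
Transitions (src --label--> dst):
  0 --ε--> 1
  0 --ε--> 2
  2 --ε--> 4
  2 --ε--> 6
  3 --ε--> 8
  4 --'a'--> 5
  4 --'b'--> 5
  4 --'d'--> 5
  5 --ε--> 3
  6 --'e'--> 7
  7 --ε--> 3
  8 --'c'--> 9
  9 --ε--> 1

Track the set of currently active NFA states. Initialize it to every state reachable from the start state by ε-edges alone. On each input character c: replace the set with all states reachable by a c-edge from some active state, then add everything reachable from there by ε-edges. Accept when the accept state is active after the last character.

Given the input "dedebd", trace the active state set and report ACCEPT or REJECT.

Answer: REJECT

Trace:
S₀ = ε-closure({0}) = {0,1,2,4,6}
'd' @ 1: {3,5,8}
'e' @ 2: {}  — state set empty
rest 'debd' ignored (set empty)
after full input: {}  (accept=1 not in)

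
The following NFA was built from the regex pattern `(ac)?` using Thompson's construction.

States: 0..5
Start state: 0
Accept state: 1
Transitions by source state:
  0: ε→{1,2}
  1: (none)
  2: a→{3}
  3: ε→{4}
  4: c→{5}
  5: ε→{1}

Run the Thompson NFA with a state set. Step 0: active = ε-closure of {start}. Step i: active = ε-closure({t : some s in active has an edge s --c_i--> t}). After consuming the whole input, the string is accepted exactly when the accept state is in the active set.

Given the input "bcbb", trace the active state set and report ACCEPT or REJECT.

Answer: REJECT

Trace:
S₀ = ε-closure({0}) = {0,1,2}
'b' @ 1: {}  — no active states
rest 'cbb' ignored (set empty)
end set {} — state 1 not in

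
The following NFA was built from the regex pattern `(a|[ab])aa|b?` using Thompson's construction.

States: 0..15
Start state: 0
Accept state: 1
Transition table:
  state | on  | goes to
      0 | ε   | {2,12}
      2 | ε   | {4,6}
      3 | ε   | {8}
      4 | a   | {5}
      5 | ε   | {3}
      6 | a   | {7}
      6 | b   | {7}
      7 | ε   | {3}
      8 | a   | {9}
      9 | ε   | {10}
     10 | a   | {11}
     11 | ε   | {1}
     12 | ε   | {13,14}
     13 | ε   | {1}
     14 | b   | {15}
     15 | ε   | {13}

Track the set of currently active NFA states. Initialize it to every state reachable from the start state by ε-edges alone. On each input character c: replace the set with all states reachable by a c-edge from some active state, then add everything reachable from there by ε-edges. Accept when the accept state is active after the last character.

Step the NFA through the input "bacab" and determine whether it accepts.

Answer: REJECT

Steps:
S₀ = ε-closure({0}) = {0,1,2,4,6,12,13,14}
'b' @ 1: {1,3,7,8,13,15}  ✓accept
'a' @ 2: {9,10}
'c' @ 3: {}  — no active states
rest 'ab' ignored (set empty)
end set {} — state 1 not in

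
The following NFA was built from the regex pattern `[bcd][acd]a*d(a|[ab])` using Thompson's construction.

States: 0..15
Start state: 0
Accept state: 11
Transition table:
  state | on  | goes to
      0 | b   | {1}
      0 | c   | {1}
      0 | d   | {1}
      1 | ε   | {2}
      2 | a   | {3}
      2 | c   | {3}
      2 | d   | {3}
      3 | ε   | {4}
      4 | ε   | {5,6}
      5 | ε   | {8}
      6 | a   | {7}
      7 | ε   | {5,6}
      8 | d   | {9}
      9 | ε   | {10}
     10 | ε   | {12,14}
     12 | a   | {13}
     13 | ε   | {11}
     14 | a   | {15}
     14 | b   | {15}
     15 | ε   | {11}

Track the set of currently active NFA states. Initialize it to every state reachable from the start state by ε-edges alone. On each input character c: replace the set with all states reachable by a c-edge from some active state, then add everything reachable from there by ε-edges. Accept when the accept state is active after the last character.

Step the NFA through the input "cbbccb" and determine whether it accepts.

Answer: REJECT

Trace:
initial (ε-close {0}): {0}
'c' @ 1: {1,2}
'b' @ 2: {}  — no active states
rest 'bccb' ignored (set empty)
final: {}; accept 11 not in set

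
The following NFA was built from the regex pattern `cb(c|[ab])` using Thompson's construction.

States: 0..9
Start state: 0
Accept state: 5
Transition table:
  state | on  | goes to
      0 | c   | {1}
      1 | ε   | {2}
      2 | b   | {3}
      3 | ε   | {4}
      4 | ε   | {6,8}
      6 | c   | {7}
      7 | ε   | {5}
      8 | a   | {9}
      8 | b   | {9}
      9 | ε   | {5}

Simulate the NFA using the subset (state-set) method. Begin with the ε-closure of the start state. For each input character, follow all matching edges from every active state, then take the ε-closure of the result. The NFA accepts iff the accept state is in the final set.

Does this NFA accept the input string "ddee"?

Answer: REJECT

Trace:
start: ε-closure({0}) = {0}
'd' @ 1: {}  — dead — no transitions
rest 'dee' ignored (set empty)
final: {}; accept 5 not in set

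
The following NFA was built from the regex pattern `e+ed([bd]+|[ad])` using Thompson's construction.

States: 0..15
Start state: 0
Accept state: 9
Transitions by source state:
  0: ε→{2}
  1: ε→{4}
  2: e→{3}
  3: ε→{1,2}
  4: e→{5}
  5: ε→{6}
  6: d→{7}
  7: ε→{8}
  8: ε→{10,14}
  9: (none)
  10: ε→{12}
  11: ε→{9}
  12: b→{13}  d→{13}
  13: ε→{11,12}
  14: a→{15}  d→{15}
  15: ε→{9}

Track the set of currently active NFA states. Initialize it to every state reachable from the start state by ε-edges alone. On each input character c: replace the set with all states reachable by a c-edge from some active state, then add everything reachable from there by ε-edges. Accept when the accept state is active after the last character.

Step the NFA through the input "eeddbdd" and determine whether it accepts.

Answer: ACCEPT

Derivation:
start: ε-closure({0}) = {0,2}
'e' @ 1: {1,2,3,4}
'e' @ 2: {1,2,3,4,5,6}
'd' @ 3: {7,8,10,12,14}
'd' @ 4: {9,11,12,13,15}  ✓accept
'b' @ 5: {9,11,12,13}  ✓accept
'd' @ 6: {9,11,12,13}  ✓accept
'd' @ 7: {9,11,12,13}  ✓accept
after full input: {9,11,12,13}  (accept=9 in)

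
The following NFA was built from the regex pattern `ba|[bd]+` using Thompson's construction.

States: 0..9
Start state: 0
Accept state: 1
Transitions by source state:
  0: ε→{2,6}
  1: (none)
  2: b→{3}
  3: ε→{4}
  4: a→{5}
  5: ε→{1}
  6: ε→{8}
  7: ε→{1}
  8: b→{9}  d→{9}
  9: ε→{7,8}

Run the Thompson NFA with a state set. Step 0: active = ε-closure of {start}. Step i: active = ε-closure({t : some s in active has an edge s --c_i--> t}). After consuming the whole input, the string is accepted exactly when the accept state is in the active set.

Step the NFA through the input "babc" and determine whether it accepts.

Answer: REJECT

Steps:
start: ε-closure({0}) = {0,2,6,8}
'b' @ 1: {1,3,4,7,8,9}  (accept∈set)
'a' @ 2: {1,5}  (accept∈set)
'b' @ 3: {}  — no active states
rest 'c' ignored (set empty)
end set {} — state 1 not in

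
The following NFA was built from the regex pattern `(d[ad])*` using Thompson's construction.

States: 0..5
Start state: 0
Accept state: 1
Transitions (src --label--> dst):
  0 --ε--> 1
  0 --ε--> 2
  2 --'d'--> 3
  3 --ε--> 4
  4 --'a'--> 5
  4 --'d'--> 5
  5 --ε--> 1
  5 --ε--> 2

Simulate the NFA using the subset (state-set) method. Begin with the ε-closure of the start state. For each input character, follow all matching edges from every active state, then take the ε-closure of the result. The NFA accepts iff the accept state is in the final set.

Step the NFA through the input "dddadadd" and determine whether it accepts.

S₀ = ε-closure({0}) = {0,1,2}
'd' @ 1: {3,4}
'd' @ 2: {1,2,5}  (accept∈set)
'd' @ 3: {3,4}
'a' @ 4: {1,2,5}  (accept∈set)
'd' @ 5: {3,4}
'a' @ 6: {1,2,5}  (accept∈set)
'd' @ 7: {3,4}
'd' @ 8: {1,2,5}  (accept∈set)
after full input: {1,2,5}  (accept=1 in)

Answer: ACCEPT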